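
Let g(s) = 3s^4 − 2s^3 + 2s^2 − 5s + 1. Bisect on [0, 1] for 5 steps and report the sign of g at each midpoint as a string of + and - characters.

--++-

m = 0.5, g(m) = -1.0625 (−); new bracket [0, 0.5]
m = 0.25, g(m) = -0.144531 (−); new bracket [0, 0.25]
m = 0.125, g(m) = 0.403076 (+); new bracket [0.125, 0.25]
m = 0.1875, g(m) = 0.1233 (+); new bracket [0.1875, 0.25]
m = 0.21875, g(m) = -0.0121 (−); new bracket [0.1875, 0.21875]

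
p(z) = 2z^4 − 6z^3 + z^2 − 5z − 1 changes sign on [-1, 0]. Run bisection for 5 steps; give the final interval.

m = -0.5, p(m) = 2.625 (+); new bracket [-0.5, 0]
m = -0.25, p(m) = 0.414062 (+); new bracket [-0.25, 0]
m = -0.125, p(m) = -0.347168 (−); new bracket [-0.25, -0.125]
m = -0.1875, p(m) = 0.0147 (+); new bracket [-0.1875, -0.125]
m = -0.15625, p(m) = -0.1703 (−); new bracket [-0.1875, -0.15625]

[-0.1875, -0.15625]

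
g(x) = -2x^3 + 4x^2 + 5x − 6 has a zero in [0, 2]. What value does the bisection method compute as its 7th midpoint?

0.859375

x = 1 gives g = 1, positive; keep [0, 1]
x = 0.5 gives g = -2.75, negative; keep [0.5, 1]
x = 0.75 gives g = -0.84375, negative; keep [0.75, 1]
x = 0.875 gives g = 0.0977, positive; keep [0.75, 0.875]
x = 0.8125 gives g = -0.3696, negative; keep [0.8125, 0.875]
x = 0.84375 gives g = -0.1349, negative; keep [0.84375, 0.875]
x = 0.859375 gives g = -0.0184, negative; keep [0.859375, 0.875]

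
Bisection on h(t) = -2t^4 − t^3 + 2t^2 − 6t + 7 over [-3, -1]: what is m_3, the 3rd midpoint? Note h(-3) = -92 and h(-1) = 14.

-2.25

m = -2, h(m) = 3 (+); new bracket [-3, -2]
m = -2.5, h(m) = -28 (−); new bracket [-2.5, -2]
m = -2.25, h(m) = -9.242188 (−); new bracket [-2.25, -2]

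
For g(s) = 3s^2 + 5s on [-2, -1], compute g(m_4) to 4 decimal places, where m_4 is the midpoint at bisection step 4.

midpoint -1.5: g = -0.75 < 0 → [-2, -1.5]
midpoint -1.75: g = 0.4375 > 0 → [-1.75, -1.5]
midpoint -1.625: g = -0.203125 < 0 → [-1.75, -1.625]
midpoint -1.6875: g = 0.1055 > 0 → [-1.6875, -1.625]

0.1055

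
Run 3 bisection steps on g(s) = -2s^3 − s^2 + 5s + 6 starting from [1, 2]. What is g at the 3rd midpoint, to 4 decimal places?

m = 1.5, g(m) = 4.5 (+); new bracket [1.5, 2]
m = 1.75, g(m) = 0.96875 (+); new bracket [1.75, 2]
m = 1.875, g(m) = -1.324219 (−); new bracket [1.75, 1.875]

-1.3242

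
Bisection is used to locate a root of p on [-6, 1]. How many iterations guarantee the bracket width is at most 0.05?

8

Width after n steps is 7/2^n. Need 2^n ≥ 7/0.05 = 140.
2^7 = 128 < 140 ≤ 2^8 = 256, so n = 8.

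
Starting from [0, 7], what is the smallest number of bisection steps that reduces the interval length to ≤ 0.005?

Width after n steps is 7/2^n. Need 2^n ≥ 7/0.005 = 1400.
2^10 = 1024 < 1400 ≤ 2^11 = 2048, so n = 11.

11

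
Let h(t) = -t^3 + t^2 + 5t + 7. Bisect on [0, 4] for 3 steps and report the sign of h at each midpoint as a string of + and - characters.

++-

t = 2 gives h = 13, positive; keep [2, 4]
t = 3 gives h = 4, positive; keep [3, 4]
t = 3.5 gives h = -6.125, negative; keep [3, 3.5]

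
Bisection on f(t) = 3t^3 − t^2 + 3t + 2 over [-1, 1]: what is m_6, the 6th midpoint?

-0.46875

midpoint 0: f = 2 > 0 → [-1, 0]
midpoint -0.5: f = -0.125 < 0 → [-0.5, 0]
midpoint -0.25: f = 1.140625 > 0 → [-0.5, -0.25]
midpoint -0.375: f = 0.5762 > 0 → [-0.5, -0.375]
midpoint -0.4375: f = 0.2449 > 0 → [-0.5, -0.4375]
midpoint -0.46875: f = 0.065 > 0 → [-0.5, -0.46875]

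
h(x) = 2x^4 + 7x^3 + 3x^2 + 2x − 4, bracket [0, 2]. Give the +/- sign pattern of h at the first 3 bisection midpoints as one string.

h(1) = 10 > 0, so the root lies in [0, 1]
h(0.5) = -1.25 < 0, so the root lies in [0.5, 1]
h(0.75) = 2.773438 > 0, so the root lies in [0.5, 0.75]

+-+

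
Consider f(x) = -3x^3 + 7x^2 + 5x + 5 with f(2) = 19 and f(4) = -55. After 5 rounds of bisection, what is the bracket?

[3, 3.0625]

f(3) = 2 > 0, so the root lies in [3, 4]
f(3.5) = -20.375 < 0, so the root lies in [3, 3.5]
f(3.25) = -7.796875 < 0, so the root lies in [3, 3.25]
f(3.125) = -2.5684 < 0, so the root lies in [3, 3.125]
f(3.0625) = -0.2039 < 0, so the root lies in [3, 3.0625]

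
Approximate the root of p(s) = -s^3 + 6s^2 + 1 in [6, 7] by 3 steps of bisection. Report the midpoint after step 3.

p(6.5) = -20.125 < 0, so the root lies in [6, 6.5]
p(6.25) = -8.765625 < 0, so the root lies in [6, 6.25]
p(6.125) = -3.689453 < 0, so the root lies in [6, 6.125]

6.125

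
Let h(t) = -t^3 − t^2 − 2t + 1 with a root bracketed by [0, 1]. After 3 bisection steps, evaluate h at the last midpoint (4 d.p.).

0.0566

midpoint 0.5: h = -0.375 < 0 → [0, 0.5]
midpoint 0.25: h = 0.421875 > 0 → [0.25, 0.5]
midpoint 0.375: h = 0.056641 > 0 → [0.375, 0.5]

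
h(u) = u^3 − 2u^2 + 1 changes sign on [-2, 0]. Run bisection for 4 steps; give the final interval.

midpoint -1: h = -2 < 0 → [-1, 0]
midpoint -0.5: h = 0.375 > 0 → [-1, -0.5]
midpoint -0.75: h = -0.546875 < 0 → [-0.75, -0.5]
midpoint -0.625: h = -0.0254 < 0 → [-0.625, -0.5]

[-0.625, -0.5]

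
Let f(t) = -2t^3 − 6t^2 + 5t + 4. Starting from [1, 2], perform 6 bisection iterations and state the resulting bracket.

m = 1.5, f(m) = -8.75 (−); new bracket [1, 1.5]
m = 1.25, f(m) = -3.03125 (−); new bracket [1, 1.25]
m = 1.125, f(m) = -0.816406 (−); new bracket [1, 1.125]
m = 1.0625, f(m) = 0.1401 (+); new bracket [1.0625, 1.125]
m = 1.09375, f(m) = -0.3259 (−); new bracket [1.0625, 1.09375]
m = 1.078125, f(m) = -0.0898 (−); new bracket [1.0625, 1.078125]

[1.0625, 1.078125]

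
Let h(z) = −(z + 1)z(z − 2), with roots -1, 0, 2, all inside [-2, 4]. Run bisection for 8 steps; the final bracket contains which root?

2

h(1) = 2 > 0, so the root lies in [1, 4]
h(2.5) = -4.375 < 0, so the root lies in [1, 2.5]
h(1.75) = 1.203125 > 0, so the root lies in [1.75, 2.5]
h(2.125) = -0.8301 < 0, so the root lies in [1.75, 2.125]
h(1.9375) = 0.3557 > 0, so the root lies in [1.9375, 2.125]
h(2.03125) = -0.1924 < 0, so the root lies in [1.9375, 2.03125]
h(1.984375) = 0.0925 > 0, so the root lies in [1.984375, 2.03125]
h(2.0078125) = -0.0472 < 0, so the root lies in [1.984375, 2.0078125]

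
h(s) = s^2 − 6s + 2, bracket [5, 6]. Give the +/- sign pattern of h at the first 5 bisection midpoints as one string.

midpoint 5.5: h = -0.75 < 0 → [5.5, 6]
midpoint 5.75: h = 0.5625 > 0 → [5.5, 5.75]
midpoint 5.625: h = -0.109375 < 0 → [5.625, 5.75]
midpoint 5.6875: h = 0.2227 > 0 → [5.625, 5.6875]
midpoint 5.65625: h = 0.0557 > 0 → [5.625, 5.65625]

-+-++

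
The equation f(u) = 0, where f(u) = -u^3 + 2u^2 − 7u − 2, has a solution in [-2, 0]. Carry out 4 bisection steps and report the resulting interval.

f(-1) = 8 > 0, so the root lies in [-1, 0]
f(-0.5) = 2.125 > 0, so the root lies in [-0.5, 0]
f(-0.25) = -0.109375 < 0, so the root lies in [-0.5, -0.25]
f(-0.375) = 0.959 > 0, so the root lies in [-0.375, -0.25]

[-0.375, -0.25]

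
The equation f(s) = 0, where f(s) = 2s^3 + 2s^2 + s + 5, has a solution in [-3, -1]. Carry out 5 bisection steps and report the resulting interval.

[-1.6875, -1.625]

midpoint -2: f = -5 < 0 → [-2, -1]
midpoint -1.5: f = 1.25 > 0 → [-2, -1.5]
midpoint -1.75: f = -1.34375 < 0 → [-1.75, -1.5]
midpoint -1.625: f = 0.0742 > 0 → [-1.75, -1.625]
midpoint -1.6875: f = -0.603 < 0 → [-1.6875, -1.625]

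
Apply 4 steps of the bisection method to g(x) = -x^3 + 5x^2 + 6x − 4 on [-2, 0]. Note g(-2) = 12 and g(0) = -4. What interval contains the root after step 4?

m = -1, g(m) = -4 (−); new bracket [-2, -1]
m = -1.5, g(m) = 1.625 (+); new bracket [-1.5, -1]
m = -1.25, g(m) = -1.734375 (−); new bracket [-1.5, -1.25]
m = -1.375, g(m) = -0.1973 (−); new bracket [-1.5, -1.375]

[-1.5, -1.375]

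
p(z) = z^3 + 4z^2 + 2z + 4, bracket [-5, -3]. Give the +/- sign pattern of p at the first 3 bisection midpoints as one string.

z = -4 gives p = -4, negative; keep [-4, -3]
z = -3.5 gives p = 3.125, positive; keep [-4, -3.5]
z = -3.75 gives p = 0.015625, positive; keep [-4, -3.75]

-++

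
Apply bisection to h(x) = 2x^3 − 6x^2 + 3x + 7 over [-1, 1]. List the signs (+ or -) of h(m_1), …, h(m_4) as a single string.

midpoint 0: h = 7 > 0 → [-1, 0]
midpoint -0.5: h = 3.75 > 0 → [-1, -0.5]
midpoint -0.75: h = 0.53125 > 0 → [-1, -0.75]
midpoint -0.875: h = -1.5586 < 0 → [-0.875, -0.75]

+++-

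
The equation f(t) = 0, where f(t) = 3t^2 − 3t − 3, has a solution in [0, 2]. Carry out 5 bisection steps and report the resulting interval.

t = 1 gives f = -3, negative; keep [1, 2]
t = 1.5 gives f = -0.75, negative; keep [1.5, 2]
t = 1.75 gives f = 0.9375, positive; keep [1.5, 1.75]
t = 1.625 gives f = 0.0469, positive; keep [1.5, 1.625]
t = 1.5625 gives f = -0.3633, negative; keep [1.5625, 1.625]

[1.5625, 1.625]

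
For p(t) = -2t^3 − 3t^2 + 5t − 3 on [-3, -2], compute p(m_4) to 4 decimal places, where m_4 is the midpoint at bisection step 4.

0.7163

p(-2.5) = -3 < 0, so the root lies in [-3, -2.5]
p(-2.75) = 2.15625 > 0, so the root lies in [-2.75, -2.5]
p(-2.625) = -0.621094 < 0, so the root lies in [-2.75, -2.625]
p(-2.6875) = 0.7163 > 0, so the root lies in [-2.6875, -2.625]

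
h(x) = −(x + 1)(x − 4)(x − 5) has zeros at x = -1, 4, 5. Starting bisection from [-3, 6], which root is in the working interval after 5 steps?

-1

m = 1.5, h(m) = -21.875 (−); new bracket [-3, 1.5]
m = -0.75, h(m) = -6.828125 (−); new bracket [-3, -0.75]
m = -1.875, h(m) = 35.341797 (+); new bracket [-1.875, -0.75]
m = -1.3125, h(m) = 10.4797 (+); new bracket [-1.3125, -0.75]
m = -1.03125, h(m) = 0.9483 (+); new bracket [-1.03125, -0.75]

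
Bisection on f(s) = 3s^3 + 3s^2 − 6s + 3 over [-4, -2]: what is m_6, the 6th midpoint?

-2.15625

m = -3, f(m) = -33 (−); new bracket [-3, -2]
m = -2.5, f(m) = -10.125 (−); new bracket [-2.5, -2]
m = -2.25, f(m) = -2.484375 (−); new bracket [-2.25, -2]
m = -2.125, f(m) = 0.5098 (+); new bracket [-2.25, -2.125]
m = -2.1875, f(m) = -0.9221 (−); new bracket [-2.1875, -2.125]
m = -2.15625, f(m) = -0.1902 (−); new bracket [-2.15625, -2.125]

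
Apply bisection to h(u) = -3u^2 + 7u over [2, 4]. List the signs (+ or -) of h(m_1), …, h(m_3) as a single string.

u = 3 gives h = -6, negative; keep [2, 3]
u = 2.5 gives h = -1.25, negative; keep [2, 2.5]
u = 2.25 gives h = 0.5625, positive; keep [2.25, 2.5]

--+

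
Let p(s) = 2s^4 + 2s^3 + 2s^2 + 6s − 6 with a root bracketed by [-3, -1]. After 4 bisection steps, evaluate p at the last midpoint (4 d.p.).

midpoint -2: p = 6 > 0 → [-2, -1]
midpoint -1.5: p = -7.125 < 0 → [-2, -1.5]
midpoint -1.75: p = -2.335938 < 0 → [-2, -1.75]
midpoint -1.875: p = 1.3169 > 0 → [-1.875, -1.75]

1.3169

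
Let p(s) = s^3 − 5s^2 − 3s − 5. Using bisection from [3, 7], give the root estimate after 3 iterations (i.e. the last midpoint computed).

midpoint 5: p = -20 < 0 → [5, 7]
midpoint 6: p = 13 > 0 → [5, 6]
midpoint 5.5: p = -6.375 < 0 → [5.5, 6]

5.5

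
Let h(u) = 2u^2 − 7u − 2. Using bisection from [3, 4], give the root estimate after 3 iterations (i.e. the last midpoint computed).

3.875

u = 3.5 gives h = -2, negative; keep [3.5, 4]
u = 3.75 gives h = -0.125, negative; keep [3.75, 4]
u = 3.875 gives h = 0.90625, positive; keep [3.75, 3.875]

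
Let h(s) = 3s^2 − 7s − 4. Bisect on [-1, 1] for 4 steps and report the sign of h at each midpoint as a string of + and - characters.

m = 0, h(m) = -4 (−); new bracket [-1, 0]
m = -0.5, h(m) = 0.25 (+); new bracket [-0.5, 0]
m = -0.25, h(m) = -2.0625 (−); new bracket [-0.5, -0.25]
m = -0.375, h(m) = -0.9531 (−); new bracket [-0.5, -0.375]

-+--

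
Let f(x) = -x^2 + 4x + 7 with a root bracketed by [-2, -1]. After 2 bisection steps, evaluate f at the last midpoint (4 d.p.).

m = -1.5, f(m) = -1.25 (−); new bracket [-1.5, -1]
m = -1.25, f(m) = 0.4375 (+); new bracket [-1.5, -1.25]

0.4375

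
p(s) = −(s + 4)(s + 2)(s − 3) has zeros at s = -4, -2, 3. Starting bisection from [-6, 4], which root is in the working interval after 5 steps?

3

s = -1 gives p = 12, positive; keep [-1, 4]
s = 1.5 gives p = 28.875, positive; keep [1.5, 4]
s = 2.75 gives p = 8.015625, positive; keep [2.75, 4]
s = 3.375 gives p = -14.8652, negative; keep [2.75, 3.375]
s = 3.0625 gives p = -2.2346, negative; keep [2.75, 3.0625]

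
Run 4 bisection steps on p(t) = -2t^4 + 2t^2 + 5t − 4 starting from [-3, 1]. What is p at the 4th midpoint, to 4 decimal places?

0.2422

m = -1, p(m) = -9 (−); new bracket [-1, 1]
m = 0, p(m) = -4 (−); new bracket [0, 1]
m = 0.5, p(m) = -1.125 (−); new bracket [0.5, 1]
m = 0.75, p(m) = 0.2422 (+); new bracket [0.5, 0.75]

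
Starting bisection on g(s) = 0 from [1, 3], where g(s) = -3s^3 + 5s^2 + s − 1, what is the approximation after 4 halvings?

s = 2 gives g = -3, negative; keep [1, 2]
s = 1.5 gives g = 1.625, positive; keep [1.5, 2]
s = 1.75 gives g = -0.015625, negative; keep [1.5, 1.75]
s = 1.625 gives g = 0.9551, positive; keep [1.625, 1.75]

1.625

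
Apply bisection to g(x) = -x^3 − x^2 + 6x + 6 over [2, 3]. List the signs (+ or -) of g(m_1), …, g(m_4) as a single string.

-+++

midpoint 2.5: g = -0.875 < 0 → [2, 2.5]
midpoint 2.25: g = 3.046875 > 0 → [2.25, 2.5]
midpoint 2.375: g = 1.212891 > 0 → [2.375, 2.5]
midpoint 2.4375: g = 0.2014 > 0 → [2.4375, 2.5]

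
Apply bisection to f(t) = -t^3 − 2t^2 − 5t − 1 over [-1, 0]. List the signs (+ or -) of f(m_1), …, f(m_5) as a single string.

++--+

m = -0.5, f(m) = 1.125 (+); new bracket [-0.5, 0]
m = -0.25, f(m) = 0.140625 (+); new bracket [-0.25, 0]
m = -0.125, f(m) = -0.404297 (−); new bracket [-0.25, -0.125]
m = -0.1875, f(m) = -0.1262 (−); new bracket [-0.25, -0.1875]
m = -0.21875, f(m) = 0.0085 (+); new bracket [-0.21875, -0.1875]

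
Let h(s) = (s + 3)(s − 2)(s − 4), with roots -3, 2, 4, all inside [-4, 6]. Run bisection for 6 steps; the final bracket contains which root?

-3

midpoint 1: h = 12 > 0 → [-4, 1]
midpoint -1.5: h = 28.875 > 0 → [-4, -1.5]
midpoint -2.75: h = 8.015625 > 0 → [-4, -2.75]
midpoint -3.375: h = -14.8652 < 0 → [-3.375, -2.75]
midpoint -3.0625: h = -2.2346 < 0 → [-3.0625, -2.75]
midpoint -2.90625: h = 3.1766 > 0 → [-3.0625, -2.90625]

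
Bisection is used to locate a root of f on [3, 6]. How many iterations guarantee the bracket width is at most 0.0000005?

23

Width after n steps is 3/2^n. Need 2^n ≥ 3/0.0000005 = 6000000.
2^22 = 4194304 < 6000000 ≤ 2^23 = 8388608, so n = 23.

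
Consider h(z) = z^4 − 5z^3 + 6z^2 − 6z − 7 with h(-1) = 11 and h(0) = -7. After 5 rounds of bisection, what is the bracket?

z = -0.5 gives h = -1.8125, negative; keep [-1, -0.5]
z = -0.75 gives h = 3.300781, positive; keep [-0.75, -0.5]
z = -0.625 gives h = 0.467041, positive; keep [-0.625, -0.5]
z = -0.5625 gives h = -0.7366, negative; keep [-0.625, -0.5625]
z = -0.59375 gives h = -0.1514, negative; keep [-0.625, -0.59375]

[-0.625, -0.59375]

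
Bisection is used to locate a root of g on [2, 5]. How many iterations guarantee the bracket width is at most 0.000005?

Width after n steps is 3/2^n. Need 2^n ≥ 3/0.000005 = 600000.
2^19 = 524288 < 600000 ≤ 2^20 = 1048576, so n = 20.

20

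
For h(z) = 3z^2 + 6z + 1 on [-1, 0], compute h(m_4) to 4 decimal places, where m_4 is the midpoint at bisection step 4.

z = -0.5 gives h = -1.25, negative; keep [-0.5, 0]
z = -0.25 gives h = -0.3125, negative; keep [-0.25, 0]
z = -0.125 gives h = 0.296875, positive; keep [-0.25, -0.125]
z = -0.1875 gives h = -0.0195, negative; keep [-0.1875, -0.125]

-0.0195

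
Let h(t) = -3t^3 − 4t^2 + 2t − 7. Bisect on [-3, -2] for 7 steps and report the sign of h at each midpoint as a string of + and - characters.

t = -2.5 gives h = 9.875, positive; keep [-2.5, -2]
t = -2.25 gives h = 2.421875, positive; keep [-2.25, -2]
t = -2.125 gives h = -0.525391, negative; keep [-2.25, -2.125]
t = -2.1875 gives h = 0.887, positive; keep [-2.1875, -2.125]
t = -2.15625 gives h = 0.1657, positive; keep [-2.15625, -2.125]
t = -2.140625 gives h = -0.1836, negative; keep [-2.15625, -2.140625]
t = -2.1484375 gives h = -0.0098, negative; keep [-2.15625, -2.1484375]

++-++--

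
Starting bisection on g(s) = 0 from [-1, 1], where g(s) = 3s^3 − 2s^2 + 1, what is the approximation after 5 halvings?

s = 0 gives g = 1, positive; keep [-1, 0]
s = -0.5 gives g = 0.125, positive; keep [-1, -0.5]
s = -0.75 gives g = -1.390625, negative; keep [-0.75, -0.5]
s = -0.625 gives g = -0.5137, negative; keep [-0.625, -0.5]
s = -0.5625 gives g = -0.1667, negative; keep [-0.5625, -0.5]

-0.5625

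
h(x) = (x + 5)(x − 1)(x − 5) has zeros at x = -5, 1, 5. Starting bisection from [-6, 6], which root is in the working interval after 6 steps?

-5

m = 0, h(m) = 25 (+); new bracket [-6, 0]
m = -3, h(m) = 64 (+); new bracket [-6, -3]
m = -4.5, h(m) = 26.125 (+); new bracket [-6, -4.5]
m = -5.25, h(m) = -16.0156 (−); new bracket [-5.25, -4.5]
m = -4.875, h(m) = 7.252 (+); new bracket [-5.25, -4.875]
m = -5.0625, h(m) = -3.8127 (−); new bracket [-5.0625, -4.875]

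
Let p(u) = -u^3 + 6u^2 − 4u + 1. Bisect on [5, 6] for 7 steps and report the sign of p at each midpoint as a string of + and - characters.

u = 5.5 gives p = -5.875, negative; keep [5, 5.5]
u = 5.25 gives p = 0.671875, positive; keep [5.25, 5.5]
u = 5.375 gives p = -2.443359, negative; keep [5.25, 5.375]
u = 5.3125 gives p = -0.8469, negative; keep [5.25, 5.3125]
u = 5.28125 gives p = -0.0779, negative; keep [5.25, 5.28125]
u = 5.265625 gives p = 0.2994, positive; keep [5.265625, 5.28125]
u = 5.2734375 gives p = 0.1113, positive; keep [5.2734375, 5.28125]

-+---++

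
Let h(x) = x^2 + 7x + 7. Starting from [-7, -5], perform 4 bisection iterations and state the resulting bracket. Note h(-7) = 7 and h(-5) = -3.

[-5.875, -5.75]

h(-6) = 1 > 0, so the root lies in [-6, -5]
h(-5.5) = -1.25 < 0, so the root lies in [-6, -5.5]
h(-5.75) = -0.1875 < 0, so the root lies in [-6, -5.75]
h(-5.875) = 0.3906 > 0, so the root lies in [-5.875, -5.75]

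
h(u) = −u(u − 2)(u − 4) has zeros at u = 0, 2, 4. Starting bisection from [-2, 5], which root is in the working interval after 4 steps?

0

m = 1.5, h(m) = -1.875 (−); new bracket [-2, 1.5]
m = -0.25, h(m) = 2.390625 (+); new bracket [-0.25, 1.5]
m = 0.625, h(m) = -2.900391 (−); new bracket [-0.25, 0.625]
m = 0.1875, h(m) = -1.2957 (−); new bracket [-0.25, 0.1875]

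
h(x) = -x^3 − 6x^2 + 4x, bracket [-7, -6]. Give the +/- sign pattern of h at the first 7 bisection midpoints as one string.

-++--+-

h(-6.5) = -4.875 < 0, so the root lies in [-7, -6.5]
h(-6.75) = 7.171875 > 0, so the root lies in [-6.75, -6.5]
h(-6.625) = 0.931641 > 0, so the root lies in [-6.625, -6.5]
h(-6.5625) = -2.0251 < 0, so the root lies in [-6.625, -6.5625]
h(-6.59375) = -0.5602 < 0, so the root lies in [-6.625, -6.59375]
h(-6.609375) = 0.1823 > 0, so the root lies in [-6.609375, -6.59375]
h(-6.6015625) = -0.1898 < 0, so the root lies in [-6.609375, -6.6015625]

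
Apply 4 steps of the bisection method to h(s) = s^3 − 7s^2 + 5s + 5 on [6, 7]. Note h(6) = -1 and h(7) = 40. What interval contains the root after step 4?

h(6.5) = 16.375 > 0, so the root lies in [6, 6.5]
h(6.25) = 6.953125 > 0, so the root lies in [6, 6.25]
h(6.125) = 2.798828 > 0, so the root lies in [6, 6.125]
h(6.0625) = 0.8557 > 0, so the root lies in [6, 6.0625]

[6, 6.0625]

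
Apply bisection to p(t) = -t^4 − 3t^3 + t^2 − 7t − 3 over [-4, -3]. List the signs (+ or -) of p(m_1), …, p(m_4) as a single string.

midpoint -3.5: p = 12.3125 > 0 → [-4, -3.5]
midpoint -3.75: p = -2.238281 < 0 → [-3.75, -3.5]
midpoint -3.625: p = 5.743896 > 0 → [-3.75, -3.625]
midpoint -3.6875: p = 1.938 > 0 → [-3.75, -3.6875]

+-++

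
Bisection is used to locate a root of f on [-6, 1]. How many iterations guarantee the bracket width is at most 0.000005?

Width after n steps is 7/2^n. Need 2^n ≥ 7/0.000005 = 1400000.
2^20 = 1048576 < 1400000 ≤ 2^21 = 2097152, so n = 21.

21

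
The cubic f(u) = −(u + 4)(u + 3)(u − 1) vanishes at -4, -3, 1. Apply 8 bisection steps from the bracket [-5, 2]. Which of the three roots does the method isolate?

1

f(-1.5) = 9.375 > 0, so the root lies in [-1.5, 2]
f(0.25) = 10.359375 > 0, so the root lies in [0.25, 2]
f(1.125) = -2.642578 < 0, so the root lies in [0.25, 1.125]
f(0.6875) = 5.4016 > 0, so the root lies in [0.6875, 1.125]
f(0.90625) = 1.7967 > 0, so the root lies in [0.90625, 1.125]
f(1.015625) = -0.3147 < 0, so the root lies in [0.90625, 1.015625]
f(0.9609375) = 0.7676 > 0, so the root lies in [0.9609375, 1.015625]
f(0.98828125) = 0.2331 > 0, so the root lies in [0.98828125, 1.015625]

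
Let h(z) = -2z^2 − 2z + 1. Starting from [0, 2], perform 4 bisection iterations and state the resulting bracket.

z = 1 gives h = -3, negative; keep [0, 1]
z = 0.5 gives h = -0.5, negative; keep [0, 0.5]
z = 0.25 gives h = 0.375, positive; keep [0.25, 0.5]
z = 0.375 gives h = -0.0312, negative; keep [0.25, 0.375]

[0.25, 0.375]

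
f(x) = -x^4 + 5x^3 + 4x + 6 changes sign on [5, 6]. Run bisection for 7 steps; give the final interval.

[5.1875, 5.1953125]

m = 5.5, f(m) = -55.1875 (−); new bracket [5, 5.5]
m = 5.25, f(m) = -9.175781 (−); new bracket [5, 5.25]
m = 5.125, f(m) = 9.673584 (+); new bracket [5.125, 5.25]
m = 5.1875, f(m) = 0.5757 (+); new bracket [5.1875, 5.25]
m = 5.21875, f(m) = -4.2169 (−); new bracket [5.1875, 5.21875]
m = 5.203125, f(m) = -1.8 (−); new bracket [5.1875, 5.203125]
m = 5.1953125, f(m) = -0.607 (−); new bracket [5.1875, 5.1953125]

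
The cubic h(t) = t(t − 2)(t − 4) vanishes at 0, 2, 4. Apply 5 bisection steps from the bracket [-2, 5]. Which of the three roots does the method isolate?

0

m = 1.5, h(m) = 1.875 (+); new bracket [-2, 1.5]
m = -0.25, h(m) = -2.390625 (−); new bracket [-0.25, 1.5]
m = 0.625, h(m) = 2.900391 (+); new bracket [-0.25, 0.625]
m = 0.1875, h(m) = 1.2957 (+); new bracket [-0.25, 0.1875]
m = -0.03125, h(m) = -0.2559 (−); new bracket [-0.03125, 0.1875]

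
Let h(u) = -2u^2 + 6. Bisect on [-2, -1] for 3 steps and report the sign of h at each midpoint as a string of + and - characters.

u = -1.5 gives h = 1.5, positive; keep [-2, -1.5]
u = -1.75 gives h = -0.125, negative; keep [-1.75, -1.5]
u = -1.625 gives h = 0.71875, positive; keep [-1.75, -1.625]

+-+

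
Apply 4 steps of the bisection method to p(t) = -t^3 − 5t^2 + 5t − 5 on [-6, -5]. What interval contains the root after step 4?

[-6, -5.9375]

t = -5.5 gives p = -17.375, negative; keep [-6, -5.5]
t = -5.75 gives p = -8.953125, negative; keep [-6, -5.75]
t = -5.875 gives p = -4.173828, negative; keep [-6, -5.875]
t = -5.9375 gives p = -1.637, negative; keep [-6, -5.9375]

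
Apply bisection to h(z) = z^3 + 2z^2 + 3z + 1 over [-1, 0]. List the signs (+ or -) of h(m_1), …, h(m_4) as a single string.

-++-

h(-0.5) = -0.125 < 0, so the root lies in [-0.5, 0]
h(-0.25) = 0.359375 > 0, so the root lies in [-0.5, -0.25]
h(-0.375) = 0.103516 > 0, so the root lies in [-0.5, -0.375]
h(-0.4375) = -0.0134 < 0, so the root lies in [-0.4375, -0.375]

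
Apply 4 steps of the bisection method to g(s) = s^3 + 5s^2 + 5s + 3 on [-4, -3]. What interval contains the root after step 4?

s = -3.5 gives g = 3.875, positive; keep [-4, -3.5]
s = -3.75 gives g = 1.828125, positive; keep [-4, -3.75]
s = -3.875 gives g = 0.517578, positive; keep [-4, -3.875]
s = -3.9375 gives g = -0.2146, negative; keep [-3.9375, -3.875]

[-3.9375, -3.875]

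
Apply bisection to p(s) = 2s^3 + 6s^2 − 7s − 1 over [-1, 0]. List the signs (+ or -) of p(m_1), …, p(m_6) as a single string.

++-+++

midpoint -0.5: p = 3.75 > 0 → [-0.5, 0]
midpoint -0.25: p = 1.09375 > 0 → [-0.25, 0]
midpoint -0.125: p = -0.035156 < 0 → [-0.25, -0.125]
midpoint -0.1875: p = 0.5103 > 0 → [-0.1875, -0.125]
midpoint -0.15625: p = 0.2326 > 0 → [-0.15625, -0.125]
midpoint -0.140625: p = 0.0975 > 0 → [-0.140625, -0.125]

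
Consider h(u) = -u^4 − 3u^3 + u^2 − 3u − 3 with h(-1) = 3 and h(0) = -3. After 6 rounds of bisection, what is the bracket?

m = -0.5, h(m) = -0.9375 (−); new bracket [-1, -0.5]
m = -0.75, h(m) = 0.761719 (+); new bracket [-0.75, -0.5]
m = -0.625, h(m) = -0.154541 (−); new bracket [-0.75, -0.625]
m = -0.6875, h(m) = 0.2866 (+); new bracket [-0.6875, -0.625]
m = -0.65625, h(m) = 0.0618 (+); new bracket [-0.65625, -0.625]
m = -0.640625, h(m) = -0.0474 (−); new bracket [-0.65625, -0.640625]

[-0.65625, -0.640625]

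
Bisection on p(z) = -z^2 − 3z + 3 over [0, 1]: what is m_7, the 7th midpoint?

midpoint 0.5: p = 1.25 > 0 → [0.5, 1]
midpoint 0.75: p = 0.1875 > 0 → [0.75, 1]
midpoint 0.875: p = -0.390625 < 0 → [0.75, 0.875]
midpoint 0.8125: p = -0.0977 < 0 → [0.75, 0.8125]
midpoint 0.78125: p = 0.0459 > 0 → [0.78125, 0.8125]
midpoint 0.796875: p = -0.0256 < 0 → [0.78125, 0.796875]
midpoint 0.7890625: p = 0.0102 > 0 → [0.7890625, 0.796875]

0.7890625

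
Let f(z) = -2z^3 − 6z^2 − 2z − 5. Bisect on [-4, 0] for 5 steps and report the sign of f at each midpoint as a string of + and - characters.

-+---

f(-2) = -9 < 0, so the root lies in [-4, -2]
f(-3) = 1 > 0, so the root lies in [-3, -2]
f(-2.5) = -6.25 < 0, so the root lies in [-3, -2.5]
f(-2.75) = -3.2812 < 0, so the root lies in [-3, -2.75]
f(-2.875) = -1.3164 < 0, so the root lies in [-3, -2.875]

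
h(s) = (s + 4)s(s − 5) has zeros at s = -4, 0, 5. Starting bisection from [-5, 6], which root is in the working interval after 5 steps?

m = 0.5, h(m) = -10.125 (−); new bracket [0.5, 6]
m = 3.25, h(m) = -41.234375 (−); new bracket [3.25, 6]
m = 4.625, h(m) = -14.958984 (−); new bracket [4.625, 6]
m = 5.3125, h(m) = 15.4602 (+); new bracket [4.625, 5.3125]
m = 4.96875, h(m) = -1.3926 (−); new bracket [4.96875, 5.3125]

5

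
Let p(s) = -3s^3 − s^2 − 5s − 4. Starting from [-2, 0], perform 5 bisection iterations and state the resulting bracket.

m = -1, p(m) = 3 (+); new bracket [-1, 0]
m = -0.5, p(m) = -1.375 (−); new bracket [-1, -0.5]
m = -0.75, p(m) = 0.453125 (+); new bracket [-0.75, -0.5]
m = -0.625, p(m) = -0.5332 (−); new bracket [-0.75, -0.625]
m = -0.6875, p(m) = -0.0603 (−); new bracket [-0.75, -0.6875]

[-0.75, -0.6875]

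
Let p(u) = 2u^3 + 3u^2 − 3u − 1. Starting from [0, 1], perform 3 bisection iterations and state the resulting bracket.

u = 0.5 gives p = -1.5, negative; keep [0.5, 1]
u = 0.75 gives p = -0.71875, negative; keep [0.75, 1]
u = 0.875 gives p = 0.011719, positive; keep [0.75, 0.875]

[0.75, 0.875]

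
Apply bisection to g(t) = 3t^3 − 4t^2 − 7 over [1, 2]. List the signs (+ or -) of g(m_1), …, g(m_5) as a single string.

----+

midpoint 1.5: g = -5.875 < 0 → [1.5, 2]
midpoint 1.75: g = -3.171875 < 0 → [1.75, 2]
midpoint 1.875: g = -1.287109 < 0 → [1.875, 2]
midpoint 1.9375: g = -0.196 < 0 → [1.9375, 2]
midpoint 1.96875: g = 0.3886 > 0 → [1.9375, 1.96875]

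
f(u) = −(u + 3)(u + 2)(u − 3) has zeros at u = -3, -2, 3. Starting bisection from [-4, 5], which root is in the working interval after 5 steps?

3

m = 0.5, f(m) = 21.875 (+); new bracket [0.5, 5]
m = 2.75, f(m) = 6.828125 (+); new bracket [2.75, 5]
m = 3.875, f(m) = -35.341797 (−); new bracket [2.75, 3.875]
m = 3.3125, f(m) = -10.4797 (−); new bracket [2.75, 3.3125]
m = 3.03125, f(m) = -0.9483 (−); new bracket [2.75, 3.03125]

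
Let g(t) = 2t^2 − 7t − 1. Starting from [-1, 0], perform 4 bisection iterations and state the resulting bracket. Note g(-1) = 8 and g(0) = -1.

m = -0.5, g(m) = 3 (+); new bracket [-0.5, 0]
m = -0.25, g(m) = 0.875 (+); new bracket [-0.25, 0]
m = -0.125, g(m) = -0.09375 (−); new bracket [-0.25, -0.125]
m = -0.1875, g(m) = 0.3828 (+); new bracket [-0.1875, -0.125]

[-0.1875, -0.125]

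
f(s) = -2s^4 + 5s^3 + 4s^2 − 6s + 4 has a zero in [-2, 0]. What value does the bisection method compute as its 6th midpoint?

-1.34375

midpoint -1: f = 7 > 0 → [-2, -1]
midpoint -1.5: f = -5 < 0 → [-1.5, -1]
midpoint -1.25: f = 3.101562 > 0 → [-1.5, -1.25]
midpoint -1.375: f = -0.3345 < 0 → [-1.375, -1.25]
midpoint -1.3125: f = 1.5256 > 0 → [-1.375, -1.3125]
midpoint -1.34375: f = 0.6325 > 0 → [-1.375, -1.34375]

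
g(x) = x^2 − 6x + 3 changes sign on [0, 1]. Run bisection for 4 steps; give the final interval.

x = 0.5 gives g = 0.25, positive; keep [0.5, 1]
x = 0.75 gives g = -0.9375, negative; keep [0.5, 0.75]
x = 0.625 gives g = -0.359375, negative; keep [0.5, 0.625]
x = 0.5625 gives g = -0.0586, negative; keep [0.5, 0.5625]

[0.5, 0.5625]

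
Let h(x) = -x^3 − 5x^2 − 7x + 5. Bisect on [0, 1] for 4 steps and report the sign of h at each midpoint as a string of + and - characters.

m = 0.5, h(m) = 0.125 (+); new bracket [0.5, 1]
m = 0.75, h(m) = -3.484375 (−); new bracket [0.5, 0.75]
m = 0.625, h(m) = -1.572266 (−); new bracket [0.5, 0.625]
m = 0.5625, h(m) = -0.6975 (−); new bracket [0.5, 0.5625]

+---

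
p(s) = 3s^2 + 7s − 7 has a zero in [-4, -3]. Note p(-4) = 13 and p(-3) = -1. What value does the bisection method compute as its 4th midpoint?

-3.0625

midpoint -3.5: p = 5.25 > 0 → [-3.5, -3]
midpoint -3.25: p = 1.9375 > 0 → [-3.25, -3]
midpoint -3.125: p = 0.421875 > 0 → [-3.125, -3]
midpoint -3.0625: p = -0.3008 < 0 → [-3.125, -3.0625]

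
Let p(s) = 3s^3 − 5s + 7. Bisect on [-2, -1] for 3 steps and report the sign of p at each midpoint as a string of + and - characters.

+-+

s = -1.5 gives p = 4.375, positive; keep [-2, -1.5]
s = -1.75 gives p = -0.328125, negative; keep [-1.75, -1.5]
s = -1.625 gives p = 2.251953, positive; keep [-1.75, -1.625]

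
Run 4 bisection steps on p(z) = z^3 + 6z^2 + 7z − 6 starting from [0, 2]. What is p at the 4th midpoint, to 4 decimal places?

m = 1, p(m) = 8 (+); new bracket [0, 1]
m = 0.5, p(m) = -0.875 (−); new bracket [0.5, 1]
m = 0.75, p(m) = 3.046875 (+); new bracket [0.5, 0.75]
m = 0.625, p(m) = 0.9629 (+); new bracket [0.5, 0.625]

0.9629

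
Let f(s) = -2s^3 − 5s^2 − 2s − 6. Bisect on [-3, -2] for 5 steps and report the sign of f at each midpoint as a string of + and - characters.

midpoint -2.5: f = -1 < 0 → [-3, -2.5]
midpoint -2.75: f = 3.28125 > 0 → [-2.75, -2.5]
midpoint -2.625: f = 0.972656 > 0 → [-2.625, -2.5]
midpoint -2.5625: f = -0.0542 < 0 → [-2.625, -2.5625]
midpoint -2.59375: f = 0.4489 > 0 → [-2.59375, -2.5625]

-++-+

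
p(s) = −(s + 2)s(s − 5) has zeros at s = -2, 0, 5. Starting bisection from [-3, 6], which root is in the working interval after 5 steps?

p(1.5) = 18.375 > 0, so the root lies in [1.5, 6]
p(3.75) = 26.953125 > 0, so the root lies in [3.75, 6]
p(4.875) = 4.189453 > 0, so the root lies in [4.875, 6]
p(5.4375) = -17.6931 < 0, so the root lies in [4.875, 5.4375]
p(5.15625) = -5.7655 < 0, so the root lies in [4.875, 5.15625]

5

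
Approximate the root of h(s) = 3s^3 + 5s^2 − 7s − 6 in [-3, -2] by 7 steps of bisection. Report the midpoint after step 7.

-2.3046875

midpoint -2.5: h = -4.125 < 0 → [-2.5, -2]
midpoint -2.25: h = 0.890625 > 0 → [-2.5, -2.25]
midpoint -2.375: h = -1.361328 < 0 → [-2.375, -2.25]
midpoint -2.3125: h = -0.1736 < 0 → [-2.3125, -2.25]
midpoint -2.28125: h = 0.3737 > 0 → [-2.3125, -2.28125]
midpoint -2.296875: h = 0.1039 > 0 → [-2.3125, -2.296875]
midpoint -2.3046875: h = -0.0339 < 0 → [-2.3046875, -2.296875]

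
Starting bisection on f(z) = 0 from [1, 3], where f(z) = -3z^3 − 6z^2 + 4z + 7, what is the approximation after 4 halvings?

m = 2, f(m) = -33 (−); new bracket [1, 2]
m = 1.5, f(m) = -10.625 (−); new bracket [1, 1.5]
m = 1.25, f(m) = -3.234375 (−); new bracket [1, 1.25]
m = 1.125, f(m) = -0.3652 (−); new bracket [1, 1.125]

1.125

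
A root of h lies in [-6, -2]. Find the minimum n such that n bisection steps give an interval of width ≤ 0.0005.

Width after n steps is 4/2^n. Need 2^n ≥ 4/0.0005 = 8000.
2^12 = 4096 < 8000 ≤ 2^13 = 8192, so n = 13.

13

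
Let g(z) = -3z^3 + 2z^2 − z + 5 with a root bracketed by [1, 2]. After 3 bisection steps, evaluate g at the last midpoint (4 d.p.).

z = 1.5 gives g = -2.125, negative; keep [1, 1.5]
z = 1.25 gives g = 1.015625, positive; keep [1.25, 1.5]
z = 1.375 gives g = -0.392578, negative; keep [1.25, 1.375]

-0.3926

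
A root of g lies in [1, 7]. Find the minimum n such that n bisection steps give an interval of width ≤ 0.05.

Width after n steps is 6/2^n. Need 2^n ≥ 6/0.05 = 120.
2^6 = 64 < 120 ≤ 2^7 = 128, so n = 7.

7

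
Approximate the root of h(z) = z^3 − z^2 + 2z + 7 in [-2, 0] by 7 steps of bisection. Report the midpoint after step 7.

-1.359375

midpoint -1: h = 3 > 0 → [-2, -1]
midpoint -1.5: h = -1.625 < 0 → [-1.5, -1]
midpoint -1.25: h = 0.984375 > 0 → [-1.5, -1.25]
midpoint -1.375: h = -0.2402 < 0 → [-1.375, -1.25]
midpoint -1.3125: h = 0.3914 > 0 → [-1.375, -1.3125]
midpoint -1.34375: h = 0.0805 > 0 → [-1.375, -1.34375]
midpoint -1.359375: h = -0.0786 < 0 → [-1.359375, -1.34375]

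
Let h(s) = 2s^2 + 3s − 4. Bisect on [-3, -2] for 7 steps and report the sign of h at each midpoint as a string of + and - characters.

+-+--++

midpoint -2.5: h = 1 > 0 → [-2.5, -2]
midpoint -2.25: h = -0.625 < 0 → [-2.5, -2.25]
midpoint -2.375: h = 0.15625 > 0 → [-2.375, -2.25]
midpoint -2.3125: h = -0.2422 < 0 → [-2.375, -2.3125]
midpoint -2.34375: h = -0.0449 < 0 → [-2.375, -2.34375]
midpoint -2.359375: h = 0.0552 > 0 → [-2.359375, -2.34375]
midpoint -2.3515625: h = 0.005 > 0 → [-2.3515625, -2.34375]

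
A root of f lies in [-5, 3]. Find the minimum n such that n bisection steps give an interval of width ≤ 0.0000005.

24

Width after n steps is 8/2^n. Need 2^n ≥ 8/0.0000005 = 16000000.
2^23 = 8388608 < 16000000 ≤ 2^24 = 16777216, so n = 24.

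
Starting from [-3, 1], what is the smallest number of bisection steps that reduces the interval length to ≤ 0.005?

10

Width after n steps is 4/2^n. Need 2^n ≥ 4/0.005 = 800.
2^9 = 512 < 800 ≤ 2^10 = 1024, so n = 10.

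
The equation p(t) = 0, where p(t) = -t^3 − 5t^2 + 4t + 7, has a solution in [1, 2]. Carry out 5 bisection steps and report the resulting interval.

t = 1.5 gives p = -1.625, negative; keep [1, 1.5]
t = 1.25 gives p = 2.234375, positive; keep [1.25, 1.5]
t = 1.375 gives p = 0.447266, positive; keep [1.375, 1.5]
t = 1.4375 gives p = -0.5525, negative; keep [1.375, 1.4375]
t = 1.40625 gives p = -0.0436, negative; keep [1.375, 1.40625]

[1.375, 1.40625]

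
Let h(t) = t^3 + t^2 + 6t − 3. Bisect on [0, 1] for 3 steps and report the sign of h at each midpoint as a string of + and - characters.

+--

m = 0.5, h(m) = 0.375 (+); new bracket [0, 0.5]
m = 0.25, h(m) = -1.421875 (−); new bracket [0.25, 0.5]
m = 0.375, h(m) = -0.556641 (−); new bracket [0.375, 0.5]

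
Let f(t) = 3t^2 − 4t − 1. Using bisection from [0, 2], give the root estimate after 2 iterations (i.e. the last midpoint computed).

1.5

t = 1 gives f = -2, negative; keep [1, 2]
t = 1.5 gives f = -0.25, negative; keep [1.5, 2]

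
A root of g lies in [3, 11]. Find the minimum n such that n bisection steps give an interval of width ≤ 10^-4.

Width after n steps is 8/2^n. Need 2^n ≥ 8/10^-4 = 80000.
2^16 = 65536 < 80000 ≤ 2^17 = 131072, so n = 17.

17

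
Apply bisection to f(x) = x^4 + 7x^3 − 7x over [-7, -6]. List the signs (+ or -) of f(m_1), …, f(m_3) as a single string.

x = -6.5 gives f = -91.8125, negative; keep [-7, -6.5]
x = -6.75 gives f = -29.636719, negative; keep [-7, -6.75]
x = -6.875 gives f = 7.506104, positive; keep [-6.875, -6.75]

--+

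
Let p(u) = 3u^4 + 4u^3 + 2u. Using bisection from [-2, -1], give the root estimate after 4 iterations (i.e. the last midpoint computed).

-1.5625

midpoint -1.5: p = -1.3125 < 0 → [-2, -1.5]
midpoint -1.75: p = 3.199219 > 0 → [-1.75, -1.5]
midpoint -1.625: p = 0.504639 > 0 → [-1.625, -1.5]
midpoint -1.5625: p = -0.5024 < 0 → [-1.625, -1.5625]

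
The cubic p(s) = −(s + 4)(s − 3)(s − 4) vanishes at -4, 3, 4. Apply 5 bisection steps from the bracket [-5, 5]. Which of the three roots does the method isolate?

p(0) = -48 < 0, so the root lies in [-5, 0]
p(-2.5) = -53.625 < 0, so the root lies in [-5, -2.5]
p(-3.75) = -13.078125 < 0, so the root lies in [-5, -3.75]
p(-4.375) = 23.1621 > 0, so the root lies in [-4.375, -3.75]
p(-4.0625) = 3.5588 > 0, so the root lies in [-4.0625, -3.75]

-4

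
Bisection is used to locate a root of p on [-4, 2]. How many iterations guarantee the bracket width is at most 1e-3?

13

Width after n steps is 6/2^n. Need 2^n ≥ 6/1e-3 = 6000.
2^12 = 4096 < 6000 ≤ 2^13 = 8192, so n = 13.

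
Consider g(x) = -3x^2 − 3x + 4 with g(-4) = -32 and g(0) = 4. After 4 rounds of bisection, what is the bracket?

[-2, -1.75]

midpoint -2: g = -2 < 0 → [-2, 0]
midpoint -1: g = 4 > 0 → [-2, -1]
midpoint -1.5: g = 1.75 > 0 → [-2, -1.5]
midpoint -1.75: g = 0.0625 > 0 → [-2, -1.75]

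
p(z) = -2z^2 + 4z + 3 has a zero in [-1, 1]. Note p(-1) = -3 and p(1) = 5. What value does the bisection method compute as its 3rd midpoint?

-0.75

m = 0, p(m) = 3 (+); new bracket [-1, 0]
m = -0.5, p(m) = 0.5 (+); new bracket [-1, -0.5]
m = -0.75, p(m) = -1.125 (−); new bracket [-0.75, -0.5]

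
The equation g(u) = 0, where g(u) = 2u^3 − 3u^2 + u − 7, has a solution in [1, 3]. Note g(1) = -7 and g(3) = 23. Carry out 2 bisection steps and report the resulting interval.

[2, 2.5]

m = 2, g(m) = -1 (−); new bracket [2, 3]
m = 2.5, g(m) = 8 (+); new bracket [2, 2.5]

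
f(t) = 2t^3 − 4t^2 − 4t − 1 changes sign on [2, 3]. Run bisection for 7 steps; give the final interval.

t = 2.5 gives f = -4.75, negative; keep [2.5, 3]
t = 2.75 gives f = -0.65625, negative; keep [2.75, 3]
t = 2.875 gives f = 1.964844, positive; keep [2.75, 2.875]
t = 2.8125 gives f = 0.604, positive; keep [2.75, 2.8125]
t = 2.78125 gives f = -0.0385, negative; keep [2.78125, 2.8125]
t = 2.796875 gives f = 0.2796, positive; keep [2.78125, 2.796875]
t = 2.7890625 gives f = 0.1198, positive; keep [2.78125, 2.7890625]

[2.78125, 2.7890625]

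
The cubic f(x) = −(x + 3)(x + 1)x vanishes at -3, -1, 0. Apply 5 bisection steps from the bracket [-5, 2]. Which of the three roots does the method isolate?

x = -1.5 gives f = -1.125, negative; keep [-5, -1.5]
x = -3.25 gives f = 1.828125, positive; keep [-3.25, -1.5]
x = -2.375 gives f = -2.041016, negative; keep [-3.25, -2.375]
x = -2.8125 gives f = -0.9558, negative; keep [-3.25, -2.8125]
x = -3.03125 gives f = 0.1924, positive; keep [-3.03125, -2.8125]

-3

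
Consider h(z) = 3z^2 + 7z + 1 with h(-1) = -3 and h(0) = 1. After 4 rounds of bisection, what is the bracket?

h(-0.5) = -1.75 < 0, so the root lies in [-0.5, 0]
h(-0.25) = -0.5625 < 0, so the root lies in [-0.25, 0]
h(-0.125) = 0.171875 > 0, so the root lies in [-0.25, -0.125]
h(-0.1875) = -0.207 < 0, so the root lies in [-0.1875, -0.125]

[-0.1875, -0.125]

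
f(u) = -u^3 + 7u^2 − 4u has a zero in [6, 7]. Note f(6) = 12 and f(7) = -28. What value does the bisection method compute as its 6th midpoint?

u = 6.5 gives f = -4.875, negative; keep [6, 6.5]
u = 6.25 gives f = 4.296875, positive; keep [6.25, 6.5]
u = 6.375 gives f = -0.099609, negative; keep [6.25, 6.375]
u = 6.3125 gives f = 2.1453, positive; keep [6.3125, 6.375]
u = 6.34375 gives f = 1.0346, positive; keep [6.34375, 6.375]
u = 6.359375 gives f = 0.4704, positive; keep [6.359375, 6.375]

6.359375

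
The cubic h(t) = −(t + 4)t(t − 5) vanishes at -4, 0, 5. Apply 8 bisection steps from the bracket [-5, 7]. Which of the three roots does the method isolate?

5

t = 1 gives h = 20, positive; keep [1, 7]
t = 4 gives h = 32, positive; keep [4, 7]
t = 5.5 gives h = -26.125, negative; keep [4, 5.5]
t = 4.75 gives h = 10.3906, positive; keep [4.75, 5.5]
t = 5.125 gives h = -5.8457, negative; keep [4.75, 5.125]
t = 4.9375 gives h = 2.7581, positive; keep [4.9375, 5.125]
t = 5.03125 gives h = -1.42, negative; keep [4.9375, 5.03125]
t = 4.984375 gives h = 0.6997, positive; keep [4.984375, 5.03125]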